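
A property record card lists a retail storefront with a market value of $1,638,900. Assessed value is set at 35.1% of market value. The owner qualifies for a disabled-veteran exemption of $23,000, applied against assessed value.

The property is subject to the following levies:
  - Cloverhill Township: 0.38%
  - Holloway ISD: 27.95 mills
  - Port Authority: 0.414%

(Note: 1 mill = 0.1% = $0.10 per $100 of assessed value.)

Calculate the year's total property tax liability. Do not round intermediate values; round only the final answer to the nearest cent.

Assessed value = $1,638,900 × 0.351 = $575,253.9
Taxable value = $575,253.9 − $23,000 = $552,253.9
Cloverhill Township: $552,253.9 × 0.0038 = $2,098.56482
Holloway ISD: $552,253.9 × 0.02795 = $15,435.496505
Port Authority: $552,253.9 × 0.00414 = $2,286.331146
Total = $19,820.392471

$19,820.39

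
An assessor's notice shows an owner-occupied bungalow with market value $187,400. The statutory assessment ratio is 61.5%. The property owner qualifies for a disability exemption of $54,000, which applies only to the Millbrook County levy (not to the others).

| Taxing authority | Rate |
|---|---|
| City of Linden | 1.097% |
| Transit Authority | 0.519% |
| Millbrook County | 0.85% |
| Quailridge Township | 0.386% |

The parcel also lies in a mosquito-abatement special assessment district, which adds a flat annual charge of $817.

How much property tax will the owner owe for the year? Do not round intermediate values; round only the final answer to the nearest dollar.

$3,645

Assessed value = $187,400 × 0.615 = $115,251
City of Linden: $115,251 × 0.01097 = $1,264.30347
Transit Authority: $115,251 × 0.00519 = $598.15269
Millbrook County: ($115,251 − $54,000) × 0.0085 = $61,251 × 0.0085 = $520.6335
Quailridge Township: $115,251 × 0.00386 = $444.86886
Levies subtotal = $2,827.95852
Total = $2,827.95852 + $817 = $3,644.95852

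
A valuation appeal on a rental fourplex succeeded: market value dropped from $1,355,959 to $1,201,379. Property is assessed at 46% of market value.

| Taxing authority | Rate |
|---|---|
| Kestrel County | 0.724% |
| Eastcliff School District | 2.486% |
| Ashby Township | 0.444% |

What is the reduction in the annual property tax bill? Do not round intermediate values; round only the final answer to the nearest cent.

Old assessed value = $1,355,959 × 0.46 = $623,741.14
New assessed value = $1,201,379 × 0.46 = $552,634.34
Combined rate = 0.00724 + 0.02486 + 0.00444 = 0.03654
Old tax = $623,741.14 × 0.03654 = $22,791.5012556
New tax = $552,634.34 × 0.03654 = $20,193.2587836
Reduction = $22,791.5012556 − $20,193.2587836 = $2,598.242472

$2,598.24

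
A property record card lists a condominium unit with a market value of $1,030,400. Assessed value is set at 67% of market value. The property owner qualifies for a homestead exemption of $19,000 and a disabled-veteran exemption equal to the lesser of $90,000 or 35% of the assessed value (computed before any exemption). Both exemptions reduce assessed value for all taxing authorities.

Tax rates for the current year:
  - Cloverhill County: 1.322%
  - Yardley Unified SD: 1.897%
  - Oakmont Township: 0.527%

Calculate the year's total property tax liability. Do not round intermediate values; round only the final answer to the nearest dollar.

$21,778

Assessed value = $1,030,400 × 0.67 = $690,368
Disabled-veteran exemption = min($90,000, 35% × $690,368) = min($90,000, $241,628.8) = $90,000 (dollar cap binds)
Taxable value = $690,368 − $19,000 − $90,000 = $581,368
Cloverhill County: $581,368 × 0.01322 = $7,685.68496
Yardley Unified SD: $581,368 × 0.01897 = $11,028.55096
Oakmont Township: $581,368 × 0.00527 = $3,063.80936
Total = $21,778.04528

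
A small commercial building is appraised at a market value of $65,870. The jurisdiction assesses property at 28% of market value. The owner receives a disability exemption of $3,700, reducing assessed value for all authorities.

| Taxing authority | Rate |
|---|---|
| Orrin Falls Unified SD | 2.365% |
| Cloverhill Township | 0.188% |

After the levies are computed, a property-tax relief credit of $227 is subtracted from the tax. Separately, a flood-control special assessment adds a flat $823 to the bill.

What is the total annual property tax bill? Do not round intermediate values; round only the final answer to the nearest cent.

$972.40

Assessed value = $65,870 × 0.28 = $18,443.6
Taxable value = $18,443.6 − $3,700 = $14,743.6
Orrin Falls Unified SD: $14,743.6 × 0.02365 = $348.68614
Cloverhill Township: $14,743.6 × 0.00188 = $27.717968
Levies subtotal = $376.404108
After credit = $376.404108 − $227 = $149.404108
Total = $149.404108 + $823 = $972.404108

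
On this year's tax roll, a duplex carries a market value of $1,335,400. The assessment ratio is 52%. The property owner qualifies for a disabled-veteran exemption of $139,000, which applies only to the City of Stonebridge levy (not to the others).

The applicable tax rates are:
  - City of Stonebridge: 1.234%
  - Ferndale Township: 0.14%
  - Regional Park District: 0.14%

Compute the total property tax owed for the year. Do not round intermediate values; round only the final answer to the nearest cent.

$8,798.08

Assessed value = $1,335,400 × 0.52 = $694,408
City of Stonebridge: ($694,408 − $139,000) × 0.01234 = $555,408 × 0.01234 = $6,853.73472
Ferndale Township: $694,408 × 0.0014 = $972.1712
Regional Park District: $694,408 × 0.0014 = $972.1712
Total = $8,798.07712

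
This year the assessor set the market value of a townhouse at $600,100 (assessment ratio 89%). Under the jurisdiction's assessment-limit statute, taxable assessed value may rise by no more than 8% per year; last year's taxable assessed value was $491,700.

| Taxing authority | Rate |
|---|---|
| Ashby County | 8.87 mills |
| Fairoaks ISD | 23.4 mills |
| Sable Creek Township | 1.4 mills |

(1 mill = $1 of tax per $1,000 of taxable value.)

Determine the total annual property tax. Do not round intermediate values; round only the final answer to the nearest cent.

$17,879.98

Uncapped assessed value = $600,100 × 0.89 = $534,089
Cap limit = $491,700 × 1.08 = $531,036
Taxable assessed value = min($534,089, $531,036) = $531,036 (cap binds)
Ashby County: $531,036 × 0.00887 = $4,710.28932
Fairoaks ISD: $531,036 × 0.0234 = $12,426.2424
Sable Creek Township: $531,036 × 0.0014 = $743.4504
Total = $17,879.98212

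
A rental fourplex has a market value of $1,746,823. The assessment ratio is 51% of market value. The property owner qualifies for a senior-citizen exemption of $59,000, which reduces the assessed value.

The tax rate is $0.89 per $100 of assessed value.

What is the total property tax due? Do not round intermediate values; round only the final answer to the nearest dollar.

Assessed value = $1,746,823 × 0.51 = $890,879.73
Taxable value = $890,879.73 − $59,000 = $831,879.73
Tax = $831,879.73 × 0.0089 = $7,403.729597

$7,404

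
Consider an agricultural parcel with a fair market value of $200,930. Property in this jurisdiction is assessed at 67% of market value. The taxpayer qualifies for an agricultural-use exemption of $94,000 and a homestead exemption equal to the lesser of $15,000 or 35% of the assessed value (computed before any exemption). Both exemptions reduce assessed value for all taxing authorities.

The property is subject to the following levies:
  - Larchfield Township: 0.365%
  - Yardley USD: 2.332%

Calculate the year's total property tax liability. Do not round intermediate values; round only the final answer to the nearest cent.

Assessed value = $200,930 × 0.67 = $134,623.1
Homestead exemption = min($15,000, 35% × $134,623.1) = min($15,000, $47,118.085) = $15,000 (dollar cap binds)
Taxable value = $134,623.1 − $94,000 − $15,000 = $25,623.1
Larchfield Township: $25,623.1 × 0.00365 = $93.524315
Yardley USD: $25,623.1 × 0.02332 = $597.530692
Total = $691.055007

$691.06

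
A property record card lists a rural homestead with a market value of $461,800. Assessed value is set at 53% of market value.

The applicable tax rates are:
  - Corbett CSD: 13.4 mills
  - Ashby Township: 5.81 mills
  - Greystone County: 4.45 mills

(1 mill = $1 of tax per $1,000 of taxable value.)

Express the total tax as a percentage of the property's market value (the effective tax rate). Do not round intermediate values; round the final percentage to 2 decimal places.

1.25%

Assessed value = $461,800 × 0.53 = $244,754
Corbett CSD: $244,754 × 0.0134 = $3,279.7036
Ashby Township: $244,754 × 0.00581 = $1,422.02074
Greystone County: $244,754 × 0.00445 = $1,089.1553
Total tax = $5,790.87964
Effective rate = $5,790.87964 ÷ $461,800 = 1.25% of market value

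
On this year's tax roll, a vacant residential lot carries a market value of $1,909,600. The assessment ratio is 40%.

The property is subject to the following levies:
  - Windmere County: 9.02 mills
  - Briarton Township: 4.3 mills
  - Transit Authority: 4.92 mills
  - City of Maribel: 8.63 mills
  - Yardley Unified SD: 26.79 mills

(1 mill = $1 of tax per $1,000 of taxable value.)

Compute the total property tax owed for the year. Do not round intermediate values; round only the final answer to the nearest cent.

Assessed value = $1,909,600 × 0.4 = $763,840
Windmere County: $763,840 × 0.00902 = $6,889.8368
Briarton Township: $763,840 × 0.0043 = $3,284.512
Transit Authority: $763,840 × 0.00492 = $3,758.0928
City of Maribel: $763,840 × 0.00863 = $6,591.9392
Yardley Unified SD: $763,840 × 0.02679 = $20,463.2736
Total = $6,889.8368 + $3,284.512 + $3,758.0928 + $6,591.9392 + $20,463.2736 = $40,987.6544

$40,987.65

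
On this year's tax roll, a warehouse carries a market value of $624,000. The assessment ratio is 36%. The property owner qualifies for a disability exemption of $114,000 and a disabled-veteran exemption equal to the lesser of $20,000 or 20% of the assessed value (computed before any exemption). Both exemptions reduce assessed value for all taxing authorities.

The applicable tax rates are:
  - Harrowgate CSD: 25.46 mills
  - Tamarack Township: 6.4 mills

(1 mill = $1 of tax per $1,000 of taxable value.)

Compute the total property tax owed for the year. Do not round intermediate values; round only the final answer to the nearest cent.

$2,887.79

Assessed value = $624,000 × 0.36 = $224,640
Disabled-veteran exemption = min($20,000, 20% × $224,640) = min($20,000, $44,928) = $20,000 (dollar cap binds)
Taxable value = $224,640 − $114,000 − $20,000 = $90,640
Harrowgate CSD: $90,640 × 0.02546 = $2,307.6944
Tamarack Township: $90,640 × 0.0064 = $580.096
Total = $2,887.7904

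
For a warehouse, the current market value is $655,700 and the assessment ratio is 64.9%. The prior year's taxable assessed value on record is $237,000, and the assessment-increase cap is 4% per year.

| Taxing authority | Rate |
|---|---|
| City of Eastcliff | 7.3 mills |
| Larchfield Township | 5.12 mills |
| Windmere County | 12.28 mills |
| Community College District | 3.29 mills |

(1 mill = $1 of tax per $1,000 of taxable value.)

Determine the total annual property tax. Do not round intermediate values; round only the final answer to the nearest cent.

$6,898.98

Uncapped assessed value = $655,700 × 0.649 = $425,549.3
Cap limit = $237,000 × 1.04 = $246,480
Taxable assessed value = min($425,549.3, $246,480) = $246,480 (cap binds)
City of Eastcliff: $246,480 × 0.0073 = $1,799.304
Larchfield Township: $246,480 × 0.00512 = $1,261.9776
Windmere County: $246,480 × 0.01228 = $3,026.7744
Community College District: $246,480 × 0.00329 = $810.9192
Total = $6,898.9752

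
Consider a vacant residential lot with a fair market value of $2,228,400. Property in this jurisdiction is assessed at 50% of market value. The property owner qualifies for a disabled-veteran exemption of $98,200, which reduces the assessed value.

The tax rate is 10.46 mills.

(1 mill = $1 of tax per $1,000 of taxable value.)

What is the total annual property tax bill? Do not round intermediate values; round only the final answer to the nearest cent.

$10,627.36

Assessed value = $2,228,400 × 0.5 = $1,114,200
Taxable value = $1,114,200 − $98,200 = $1,016,000
Tax = $1,016,000 × 0.01046 = $10,627.36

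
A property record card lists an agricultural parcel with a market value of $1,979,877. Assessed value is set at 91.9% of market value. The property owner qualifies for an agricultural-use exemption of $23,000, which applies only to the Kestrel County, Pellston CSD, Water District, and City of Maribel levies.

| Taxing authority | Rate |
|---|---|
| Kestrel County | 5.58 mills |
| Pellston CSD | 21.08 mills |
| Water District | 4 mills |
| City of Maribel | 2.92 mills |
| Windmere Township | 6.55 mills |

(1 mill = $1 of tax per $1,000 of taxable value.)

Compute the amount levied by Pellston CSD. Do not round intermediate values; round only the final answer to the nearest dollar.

$37,870

Assessed value = $1,979,877 × 0.919 = $1,819,506.963
Pellston CSD taxable value = $1,819,506.963 − $23,000 = $1,796,506.963
Pellston CSD levy = $1,796,506.963 × 0.02108 = $37,870.36678004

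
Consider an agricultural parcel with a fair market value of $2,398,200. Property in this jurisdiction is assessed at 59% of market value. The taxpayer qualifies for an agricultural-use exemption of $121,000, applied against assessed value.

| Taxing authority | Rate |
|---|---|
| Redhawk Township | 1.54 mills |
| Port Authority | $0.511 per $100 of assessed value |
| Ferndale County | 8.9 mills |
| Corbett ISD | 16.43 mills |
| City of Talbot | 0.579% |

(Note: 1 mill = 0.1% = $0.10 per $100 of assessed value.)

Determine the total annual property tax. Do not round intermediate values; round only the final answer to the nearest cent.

Assessed value = $2,398,200 × 0.59 = $1,414,938
Taxable value = $1,414,938 − $121,000 = $1,293,938
Redhawk Township: $1,293,938 × 0.00154 = $1,992.66452
Port Authority: $1,293,938 × 0.00511 = $6,612.02318
Ferndale County: $1,293,938 × 0.0089 = $11,516.0482
Corbett ISD: $1,293,938 × 0.01643 = $21,259.40134
City of Talbot: $1,293,938 × 0.00579 = $7,491.90102
Total = $48,872.03826

$48,872.04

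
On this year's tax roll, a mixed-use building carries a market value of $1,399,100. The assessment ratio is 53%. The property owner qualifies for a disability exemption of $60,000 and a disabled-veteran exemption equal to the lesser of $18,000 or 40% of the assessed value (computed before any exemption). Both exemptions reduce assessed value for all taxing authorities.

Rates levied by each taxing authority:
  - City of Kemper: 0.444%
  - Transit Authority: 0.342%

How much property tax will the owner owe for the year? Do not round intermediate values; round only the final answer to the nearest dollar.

Assessed value = $1,399,100 × 0.53 = $741,523
Disabled-veteran exemption = min($18,000, 40% × $741,523) = min($18,000, $296,609.2) = $18,000 (dollar cap binds)
Taxable value = $741,523 − $60,000 − $18,000 = $663,523
City of Kemper: $663,523 × 0.00444 = $2,946.04212
Transit Authority: $663,523 × 0.00342 = $2,269.24866
Total = $5,215.29078

$5,215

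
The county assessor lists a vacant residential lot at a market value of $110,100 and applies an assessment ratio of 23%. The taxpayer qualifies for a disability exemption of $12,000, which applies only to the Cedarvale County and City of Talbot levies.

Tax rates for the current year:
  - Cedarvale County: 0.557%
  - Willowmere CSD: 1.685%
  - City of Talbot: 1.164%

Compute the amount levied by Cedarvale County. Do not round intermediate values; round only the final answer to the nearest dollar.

Assessed value = $110,100 × 0.23 = $25,323
Cedarvale County taxable value = $25,323 − $12,000 = $13,323
Cedarvale County levy = $13,323 × 0.00557 = $74.20911

$74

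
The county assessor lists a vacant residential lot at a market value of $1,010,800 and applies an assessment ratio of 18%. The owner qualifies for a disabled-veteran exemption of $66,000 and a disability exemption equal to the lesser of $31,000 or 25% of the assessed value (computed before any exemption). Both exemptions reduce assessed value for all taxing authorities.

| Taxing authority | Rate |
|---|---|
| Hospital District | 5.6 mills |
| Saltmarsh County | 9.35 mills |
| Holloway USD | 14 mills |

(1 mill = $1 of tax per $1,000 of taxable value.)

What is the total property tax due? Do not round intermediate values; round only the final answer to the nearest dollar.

$2,459

Assessed value = $1,010,800 × 0.18 = $181,944
Disability exemption = min($31,000, 25% × $181,944) = min($31,000, $45,486) = $31,000 (dollar cap binds)
Taxable value = $181,944 − $66,000 − $31,000 = $84,944
Hospital District: $84,944 × 0.0056 = $475.6864
Saltmarsh County: $84,944 × 0.00935 = $794.2264
Holloway USD: $84,944 × 0.014 = $1,189.216
Total = $2,459.1288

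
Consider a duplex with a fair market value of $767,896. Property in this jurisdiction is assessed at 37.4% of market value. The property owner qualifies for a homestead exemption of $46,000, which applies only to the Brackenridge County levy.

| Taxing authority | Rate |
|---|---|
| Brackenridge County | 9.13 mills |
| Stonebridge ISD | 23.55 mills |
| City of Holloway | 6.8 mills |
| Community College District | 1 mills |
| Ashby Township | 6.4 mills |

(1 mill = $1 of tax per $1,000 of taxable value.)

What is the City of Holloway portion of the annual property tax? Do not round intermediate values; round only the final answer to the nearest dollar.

Assessed value = $767,896 × 0.374 = $287,193.104
City of Holloway taxable value = $287,193.104 (exemption does not apply)
City of Holloway levy = $287,193.104 × 0.0068 = $1,952.9131072

$1,953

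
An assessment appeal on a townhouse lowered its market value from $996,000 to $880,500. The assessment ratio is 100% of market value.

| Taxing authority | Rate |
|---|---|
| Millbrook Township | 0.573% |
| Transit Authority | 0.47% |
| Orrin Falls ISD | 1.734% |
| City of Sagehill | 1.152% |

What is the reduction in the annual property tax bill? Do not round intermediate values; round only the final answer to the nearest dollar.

Old assessed value = $996,000 × 1 = $996,000
New assessed value = $880,500 × 1 = $880,500
Combined rate = 0.00573 + 0.0047 + 0.01734 + 0.01152 = 0.03929
Old tax = $996,000 × 0.03929 = $39,132.84
New tax = $880,500 × 0.03929 = $34,594.845
Reduction = $39,132.84 − $34,594.845 = $4,537.995

$4,538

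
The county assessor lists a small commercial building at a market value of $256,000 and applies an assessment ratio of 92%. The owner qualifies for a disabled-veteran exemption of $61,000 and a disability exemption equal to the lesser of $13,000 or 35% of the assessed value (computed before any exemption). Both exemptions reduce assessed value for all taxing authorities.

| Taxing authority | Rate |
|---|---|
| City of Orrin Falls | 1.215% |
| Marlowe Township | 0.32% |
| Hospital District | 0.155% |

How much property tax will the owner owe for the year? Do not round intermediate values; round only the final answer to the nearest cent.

Assessed value = $256,000 × 0.92 = $235,520
Disability exemption = min($13,000, 35% × $235,520) = min($13,000, $82,432) = $13,000 (dollar cap binds)
Taxable value = $235,520 − $61,000 − $13,000 = $161,520
City of Orrin Falls: $161,520 × 0.01215 = $1,962.468
Marlowe Township: $161,520 × 0.0032 = $516.864
Hospital District: $161,520 × 0.00155 = $250.356
Total = $2,729.688

$2,729.69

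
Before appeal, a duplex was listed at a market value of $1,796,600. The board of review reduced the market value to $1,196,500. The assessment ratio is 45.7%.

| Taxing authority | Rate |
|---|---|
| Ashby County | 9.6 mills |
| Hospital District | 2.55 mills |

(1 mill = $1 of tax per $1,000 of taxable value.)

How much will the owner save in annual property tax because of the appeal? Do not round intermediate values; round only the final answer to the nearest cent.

$3,332.09

Old assessed value = $1,796,600 × 0.457 = $821,046.2
New assessed value = $1,196,500 × 0.457 = $546,800.5
Combined rate = 0.0096 + 0.00255 = 0.01215
Old tax = $821,046.2 × 0.01215 = $9,975.71133
New tax = $546,800.5 × 0.01215 = $6,643.626075
Reduction = $9,975.71133 − $6,643.626075 = $3,332.085255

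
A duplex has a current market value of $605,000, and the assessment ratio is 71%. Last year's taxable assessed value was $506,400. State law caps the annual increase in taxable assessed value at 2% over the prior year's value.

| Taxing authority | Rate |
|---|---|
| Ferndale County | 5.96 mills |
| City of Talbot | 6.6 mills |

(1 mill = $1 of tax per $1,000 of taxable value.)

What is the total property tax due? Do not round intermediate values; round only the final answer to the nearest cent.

Uncapped assessed value = $605,000 × 0.71 = $429,550
Cap limit = $506,400 × 1.02 = $516,528
Taxable assessed value = min($429,550, $516,528) = $429,550 (cap does not bind)
Ferndale County: $429,550 × 0.00596 = $2,560.118
City of Talbot: $429,550 × 0.0066 = $2,835.03
Total = $5,395.148

$5,395.15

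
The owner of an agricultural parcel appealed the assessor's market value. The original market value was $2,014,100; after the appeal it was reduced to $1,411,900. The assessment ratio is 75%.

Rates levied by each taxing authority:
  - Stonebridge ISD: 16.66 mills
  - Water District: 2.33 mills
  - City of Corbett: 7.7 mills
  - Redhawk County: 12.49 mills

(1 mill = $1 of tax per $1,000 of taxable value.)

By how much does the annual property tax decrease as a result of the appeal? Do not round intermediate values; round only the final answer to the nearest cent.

$17,695.65

Old assessed value = $2,014,100 × 0.75 = $1,510,575
New assessed value = $1,411,900 × 0.75 = $1,058,925
Combined rate = 0.01666 + 0.00233 + 0.0077 + 0.01249 = 0.03918
Old tax = $1,510,575 × 0.03918 = $59,184.3285
New tax = $1,058,925 × 0.03918 = $41,488.6815
Reduction = $59,184.3285 − $41,488.6815 = $17,695.647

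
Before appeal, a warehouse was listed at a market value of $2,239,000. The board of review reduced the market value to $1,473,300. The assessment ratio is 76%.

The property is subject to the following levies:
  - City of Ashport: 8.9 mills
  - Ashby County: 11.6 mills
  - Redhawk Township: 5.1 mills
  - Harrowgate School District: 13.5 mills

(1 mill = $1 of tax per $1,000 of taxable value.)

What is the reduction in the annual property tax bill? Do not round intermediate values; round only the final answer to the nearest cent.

Old assessed value = $2,239,000 × 0.76 = $1,701,640
New assessed value = $1,473,300 × 0.76 = $1,119,708
Combined rate = 0.0089 + 0.0116 + 0.0051 + 0.0135 = 0.0391
Old tax = $1,701,640 × 0.0391 = $66,534.124
New tax = $1,119,708 × 0.0391 = $43,780.5828
Reduction = $66,534.124 − $43,780.5828 = $22,753.5412

$22,753.54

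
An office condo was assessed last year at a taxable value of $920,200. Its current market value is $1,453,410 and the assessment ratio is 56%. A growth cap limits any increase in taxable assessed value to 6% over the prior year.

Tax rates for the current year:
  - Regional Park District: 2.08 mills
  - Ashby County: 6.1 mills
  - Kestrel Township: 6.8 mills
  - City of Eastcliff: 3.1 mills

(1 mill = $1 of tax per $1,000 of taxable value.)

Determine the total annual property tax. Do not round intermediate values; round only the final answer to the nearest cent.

$14,715.49

Uncapped assessed value = $1,453,410 × 0.56 = $813,909.6
Cap limit = $920,200 × 1.06 = $975,412
Taxable assessed value = min($813,909.6, $975,412) = $813,909.6 (cap does not bind)
Regional Park District: $813,909.6 × 0.00208 = $1,692.931968
Ashby County: $813,909.6 × 0.0061 = $4,964.84856
Kestrel Township: $813,909.6 × 0.0068 = $5,534.58528
City of Eastcliff: $813,909.6 × 0.0031 = $2,523.11976
Total = $14,715.485568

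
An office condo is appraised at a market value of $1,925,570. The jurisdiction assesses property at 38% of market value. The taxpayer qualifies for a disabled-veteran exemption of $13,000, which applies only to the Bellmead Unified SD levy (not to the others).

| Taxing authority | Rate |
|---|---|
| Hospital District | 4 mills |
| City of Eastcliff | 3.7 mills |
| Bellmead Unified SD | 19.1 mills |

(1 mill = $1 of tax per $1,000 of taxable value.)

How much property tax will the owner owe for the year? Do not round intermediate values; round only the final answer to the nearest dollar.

Assessed value = $1,925,570 × 0.38 = $731,716.6
Hospital District: $731,716.6 × 0.004 = $2,926.8664
City of Eastcliff: $731,716.6 × 0.0037 = $2,707.35142
Bellmead Unified SD: ($731,716.6 − $13,000) × 0.0191 = $718,716.6 × 0.0191 = $13,727.48706
Total = $19,361.70488

$19,362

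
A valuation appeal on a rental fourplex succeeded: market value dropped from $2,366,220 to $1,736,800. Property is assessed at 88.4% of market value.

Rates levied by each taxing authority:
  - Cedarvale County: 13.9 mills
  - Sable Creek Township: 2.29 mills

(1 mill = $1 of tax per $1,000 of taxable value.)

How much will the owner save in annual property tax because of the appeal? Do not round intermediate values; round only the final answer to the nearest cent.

$9,008.23

Old assessed value = $2,366,220 × 0.884 = $2,091,738.48
New assessed value = $1,736,800 × 0.884 = $1,535,331.2
Combined rate = 0.0139 + 0.00229 = 0.01619
Old tax = $2,091,738.48 × 0.01619 = $33,865.2459912
New tax = $1,535,331.2 × 0.01619 = $24,857.012128
Reduction = $33,865.2459912 − $24,857.012128 = $9,008.2338632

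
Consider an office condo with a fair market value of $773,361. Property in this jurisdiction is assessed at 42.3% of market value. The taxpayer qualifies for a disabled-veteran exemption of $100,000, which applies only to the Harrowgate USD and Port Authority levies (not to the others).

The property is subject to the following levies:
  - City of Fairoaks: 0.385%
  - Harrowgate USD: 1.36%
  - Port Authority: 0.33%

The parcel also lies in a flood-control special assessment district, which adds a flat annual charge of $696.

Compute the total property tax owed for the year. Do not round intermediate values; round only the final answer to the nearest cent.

Assessed value = $773,361 × 0.423 = $327,131.703
City of Fairoaks: $327,131.703 × 0.00385 = $1,259.45705655
Harrowgate USD: ($327,131.703 − $100,000) × 0.0136 = $227,131.703 × 0.0136 = $3,088.9911608
Port Authority: ($327,131.703 − $100,000) × 0.0033 = $227,131.703 × 0.0033 = $749.5346199
Levies subtotal = $5,097.98283725
Total = $5,097.98283725 + $696 = $5,793.98283725

$5,793.98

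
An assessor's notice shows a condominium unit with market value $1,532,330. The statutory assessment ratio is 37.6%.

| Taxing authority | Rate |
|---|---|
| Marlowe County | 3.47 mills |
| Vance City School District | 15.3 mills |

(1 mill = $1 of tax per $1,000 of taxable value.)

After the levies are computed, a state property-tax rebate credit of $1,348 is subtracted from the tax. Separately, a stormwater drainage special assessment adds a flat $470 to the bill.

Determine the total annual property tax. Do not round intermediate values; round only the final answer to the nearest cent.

$9,936.45

Assessed value = $1,532,330 × 0.376 = $576,156.08
Marlowe County: $576,156.08 × 0.00347 = $1,999.2615976
Vance City School District: $576,156.08 × 0.0153 = $8,815.188024
Levies subtotal = $10,814.4496216
After credit = $10,814.4496216 − $1,348 = $9,466.4496216
Total = $9,466.4496216 + $470 = $9,936.4496216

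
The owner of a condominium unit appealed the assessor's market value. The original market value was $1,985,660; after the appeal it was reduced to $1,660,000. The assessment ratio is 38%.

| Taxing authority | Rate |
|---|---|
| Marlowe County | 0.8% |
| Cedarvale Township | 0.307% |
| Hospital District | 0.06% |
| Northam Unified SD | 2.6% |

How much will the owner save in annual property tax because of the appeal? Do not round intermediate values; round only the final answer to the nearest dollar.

$4,662

Old assessed value = $1,985,660 × 0.38 = $754,550.8
New assessed value = $1,660,000 × 0.38 = $630,800
Combined rate = 0.008 + 0.00307 + 0.0006 + 0.026 = 0.03767
Old tax = $754,550.8 × 0.03767 = $28,423.928636
New tax = $630,800 × 0.03767 = $23,762.236
Reduction = $28,423.928636 − $23,762.236 = $4,661.692636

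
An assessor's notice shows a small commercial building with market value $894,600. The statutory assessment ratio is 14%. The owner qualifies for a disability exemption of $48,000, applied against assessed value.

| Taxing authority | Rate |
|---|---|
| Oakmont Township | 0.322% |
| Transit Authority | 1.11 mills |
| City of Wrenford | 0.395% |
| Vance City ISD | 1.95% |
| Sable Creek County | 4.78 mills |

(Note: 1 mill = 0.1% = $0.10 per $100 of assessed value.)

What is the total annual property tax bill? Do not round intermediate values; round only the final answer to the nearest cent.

$2,515.06

Assessed value = $894,600 × 0.14 = $125,244
Taxable value = $125,244 − $48,000 = $77,244
Oakmont Township: $77,244 × 0.00322 = $248.72568
Transit Authority: $77,244 × 0.00111 = $85.74084
City of Wrenford: $77,244 × 0.00395 = $305.1138
Vance City ISD: $77,244 × 0.0195 = $1,506.258
Sable Creek County: $77,244 × 0.00478 = $369.22632
Total = $2,515.06464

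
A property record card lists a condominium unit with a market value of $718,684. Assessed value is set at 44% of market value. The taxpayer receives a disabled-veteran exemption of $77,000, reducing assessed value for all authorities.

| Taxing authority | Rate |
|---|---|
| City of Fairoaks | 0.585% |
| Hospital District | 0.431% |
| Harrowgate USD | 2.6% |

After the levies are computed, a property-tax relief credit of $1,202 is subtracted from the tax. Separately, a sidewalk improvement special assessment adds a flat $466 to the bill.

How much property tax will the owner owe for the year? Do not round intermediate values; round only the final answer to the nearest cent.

Assessed value = $718,684 × 0.44 = $316,220.96
Taxable value = $316,220.96 − $77,000 = $239,220.96
City of Fairoaks: $239,220.96 × 0.00585 = $1,399.442616
Hospital District: $239,220.96 × 0.00431 = $1,031.0423376
Harrowgate USD: $239,220.96 × 0.026 = $6,219.74496
Levies subtotal = $8,650.2299136
After credit = $8,650.2299136 − $1,202 = $7,448.2299136
Total = $7,448.2299136 + $466 = $7,914.2299136

$7,914.23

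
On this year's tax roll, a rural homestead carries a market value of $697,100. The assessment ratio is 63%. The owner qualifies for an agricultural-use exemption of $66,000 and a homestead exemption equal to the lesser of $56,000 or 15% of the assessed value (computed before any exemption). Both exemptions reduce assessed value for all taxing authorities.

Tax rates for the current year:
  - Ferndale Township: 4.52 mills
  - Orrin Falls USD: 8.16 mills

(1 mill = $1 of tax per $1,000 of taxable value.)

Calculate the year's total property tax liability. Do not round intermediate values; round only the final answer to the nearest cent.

$4,021.75

Assessed value = $697,100 × 0.63 = $439,173
Homestead exemption = min($56,000, 15% × $439,173) = min($56,000, $65,875.95) = $56,000 (dollar cap binds)
Taxable value = $439,173 − $66,000 − $56,000 = $317,173
Ferndale Township: $317,173 × 0.00452 = $1,433.62196
Orrin Falls USD: $317,173 × 0.00816 = $2,588.13168
Total = $4,021.75364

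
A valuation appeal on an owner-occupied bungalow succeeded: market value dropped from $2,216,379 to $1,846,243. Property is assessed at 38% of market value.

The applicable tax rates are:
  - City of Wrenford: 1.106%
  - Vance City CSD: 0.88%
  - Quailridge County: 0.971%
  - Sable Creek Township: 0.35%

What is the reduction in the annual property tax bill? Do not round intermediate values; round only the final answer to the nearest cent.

Old assessed value = $2,216,379 × 0.38 = $842,224.02
New assessed value = $1,846,243 × 0.38 = $701,572.34
Combined rate = 0.01106 + 0.0088 + 0.00971 + 0.0035 = 0.03307
Old tax = $842,224.02 × 0.03307 = $27,852.3483414
New tax = $701,572.34 × 0.03307 = $23,200.9972838
Reduction = $27,852.3483414 − $23,200.9972838 = $4,651.3510576

$4,651.35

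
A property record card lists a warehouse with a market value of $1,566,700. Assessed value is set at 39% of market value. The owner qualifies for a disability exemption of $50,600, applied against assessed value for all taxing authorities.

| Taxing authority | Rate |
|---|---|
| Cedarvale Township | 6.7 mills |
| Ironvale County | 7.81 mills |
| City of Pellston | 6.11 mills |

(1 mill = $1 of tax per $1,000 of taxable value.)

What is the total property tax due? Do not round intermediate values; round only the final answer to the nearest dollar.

$11,556

Assessed value = $1,566,700 × 0.39 = $611,013
Taxable value = $611,013 − $50,600 = $560,413
Cedarvale Township: $560,413 × 0.0067 = $3,754.7671
Ironvale County: $560,413 × 0.00781 = $4,376.82553
City of Pellston: $560,413 × 0.00611 = $3,424.12343
Total = $3,754.7671 + $4,376.82553 + $3,424.12343 = $11,555.71606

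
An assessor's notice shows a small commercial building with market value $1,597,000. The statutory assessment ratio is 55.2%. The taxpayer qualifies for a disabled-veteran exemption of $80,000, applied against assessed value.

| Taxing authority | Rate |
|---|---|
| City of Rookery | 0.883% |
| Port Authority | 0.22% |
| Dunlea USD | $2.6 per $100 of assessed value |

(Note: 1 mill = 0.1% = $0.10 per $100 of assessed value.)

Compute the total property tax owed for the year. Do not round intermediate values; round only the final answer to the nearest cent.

Assessed value = $1,597,000 × 0.552 = $881,544
Taxable value = $881,544 − $80,000 = $801,544
City of Rookery: $801,544 × 0.00883 = $7,077.63352
Port Authority: $801,544 × 0.0022 = $1,763.3968
Dunlea USD: $801,544 × 0.026 = $20,840.144
Total = $29,681.17432

$29,681.17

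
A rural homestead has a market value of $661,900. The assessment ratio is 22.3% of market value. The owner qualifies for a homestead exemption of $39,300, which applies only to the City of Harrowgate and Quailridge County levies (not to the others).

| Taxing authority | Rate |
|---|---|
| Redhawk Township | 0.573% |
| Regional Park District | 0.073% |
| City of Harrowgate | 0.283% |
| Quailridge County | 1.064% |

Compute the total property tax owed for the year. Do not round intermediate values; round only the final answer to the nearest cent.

$2,412.37

Assessed value = $661,900 × 0.223 = $147,603.7
Redhawk Township: $147,603.7 × 0.00573 = $845.769201
Regional Park District: $147,603.7 × 0.00073 = $107.750701
City of Harrowgate: ($147,603.7 − $39,300) × 0.00283 = $108,303.7 × 0.00283 = $306.499471
Quailridge County: ($147,603.7 − $39,300) × 0.01064 = $108,303.7 × 0.01064 = $1,152.351368
Total = $2,412.370741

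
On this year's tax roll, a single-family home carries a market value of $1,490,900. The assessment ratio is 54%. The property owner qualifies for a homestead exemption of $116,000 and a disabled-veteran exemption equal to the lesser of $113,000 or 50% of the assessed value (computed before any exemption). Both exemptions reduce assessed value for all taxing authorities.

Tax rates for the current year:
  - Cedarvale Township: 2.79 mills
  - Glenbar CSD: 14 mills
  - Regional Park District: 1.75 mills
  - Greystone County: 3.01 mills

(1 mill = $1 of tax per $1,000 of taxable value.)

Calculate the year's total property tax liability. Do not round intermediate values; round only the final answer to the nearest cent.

Assessed value = $1,490,900 × 0.54 = $805,086
Disabled-veteran exemption = min($113,000, 50% × $805,086) = min($113,000, $402,543) = $113,000 (dollar cap binds)
Taxable value = $805,086 − $116,000 − $113,000 = $576,086
Cedarvale Township: $576,086 × 0.00279 = $1,607.27994
Glenbar CSD: $576,086 × 0.014 = $8,065.204
Regional Park District: $576,086 × 0.00175 = $1,008.1505
Greystone County: $576,086 × 0.00301 = $1,734.01886
Total = $12,414.6533

$12,414.65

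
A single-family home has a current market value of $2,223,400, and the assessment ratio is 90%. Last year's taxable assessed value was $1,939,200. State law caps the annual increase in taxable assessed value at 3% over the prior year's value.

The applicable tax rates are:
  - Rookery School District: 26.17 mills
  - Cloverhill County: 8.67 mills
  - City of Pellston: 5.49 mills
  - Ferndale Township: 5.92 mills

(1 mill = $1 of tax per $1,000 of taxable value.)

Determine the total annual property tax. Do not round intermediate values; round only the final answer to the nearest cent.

Uncapped assessed value = $2,223,400 × 0.9 = $2,001,060
Cap limit = $1,939,200 × 1.03 = $1,997,376
Taxable assessed value = min($2,001,060, $1,997,376) = $1,997,376 (cap binds)
Rookery School District: $1,997,376 × 0.02617 = $52,271.32992
Cloverhill County: $1,997,376 × 0.00867 = $17,317.24992
City of Pellston: $1,997,376 × 0.00549 = $10,965.59424
Ferndale Township: $1,997,376 × 0.00592 = $11,824.46592
Total = $92,378.64

$92,378.64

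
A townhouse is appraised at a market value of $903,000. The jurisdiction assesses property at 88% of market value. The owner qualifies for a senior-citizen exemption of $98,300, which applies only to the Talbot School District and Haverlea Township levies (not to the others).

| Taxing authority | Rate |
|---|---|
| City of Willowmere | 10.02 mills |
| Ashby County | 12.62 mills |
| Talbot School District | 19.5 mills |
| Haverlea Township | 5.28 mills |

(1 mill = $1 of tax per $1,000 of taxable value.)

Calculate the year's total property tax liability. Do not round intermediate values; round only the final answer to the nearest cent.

$35,245.95

Assessed value = $903,000 × 0.88 = $794,640
City of Willowmere: $794,640 × 0.01002 = $7,962.2928
Ashby County: $794,640 × 0.01262 = $10,028.3568
Talbot School District: ($794,640 − $98,300) × 0.0195 = $696,340 × 0.0195 = $13,578.63
Haverlea Township: ($794,640 − $98,300) × 0.00528 = $696,340 × 0.00528 = $3,676.6752
Total = $35,245.9548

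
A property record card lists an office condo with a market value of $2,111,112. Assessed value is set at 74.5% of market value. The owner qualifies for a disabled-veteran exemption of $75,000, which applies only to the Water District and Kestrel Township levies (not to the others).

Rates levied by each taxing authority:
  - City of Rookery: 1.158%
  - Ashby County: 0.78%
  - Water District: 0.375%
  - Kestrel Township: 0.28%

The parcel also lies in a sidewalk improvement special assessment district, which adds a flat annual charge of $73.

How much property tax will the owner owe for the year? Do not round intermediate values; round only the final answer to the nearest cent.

$40,363.89

Assessed value = $2,111,112 × 0.745 = $1,572,778.44
City of Rookery: $1,572,778.44 × 0.01158 = $18,212.7743352
Ashby County: $1,572,778.44 × 0.0078 = $12,267.671832
Water District: ($1,572,778.44 − $75,000) × 0.00375 = $1,497,778.44 × 0.00375 = $5,616.66915
Kestrel Township: ($1,572,778.44 − $75,000) × 0.0028 = $1,497,778.44 × 0.0028 = $4,193.779632
Levies subtotal = $40,290.8949492
Total = $40,290.8949492 + $73 = $40,363.8949492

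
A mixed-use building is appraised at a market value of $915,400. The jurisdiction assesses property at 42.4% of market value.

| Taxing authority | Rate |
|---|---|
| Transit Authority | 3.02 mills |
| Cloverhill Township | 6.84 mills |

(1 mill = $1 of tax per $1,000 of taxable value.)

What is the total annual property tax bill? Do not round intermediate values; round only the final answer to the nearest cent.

$3,826.96

Assessed value = $915,400 × 0.424 = $388,129.6
Transit Authority: $388,129.6 × 0.00302 = $1,172.151392
Cloverhill Township: $388,129.6 × 0.00684 = $2,654.806464
Total = $1,172.151392 + $2,654.806464 = $3,826.957856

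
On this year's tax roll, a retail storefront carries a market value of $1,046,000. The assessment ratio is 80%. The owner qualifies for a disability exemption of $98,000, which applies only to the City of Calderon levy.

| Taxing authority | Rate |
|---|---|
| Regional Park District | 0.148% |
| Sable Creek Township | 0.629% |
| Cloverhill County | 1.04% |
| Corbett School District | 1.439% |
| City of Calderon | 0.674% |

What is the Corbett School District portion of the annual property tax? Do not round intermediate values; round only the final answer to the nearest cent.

Assessed value = $1,046,000 × 0.8 = $836,800
Corbett School District taxable value = $836,800 (exemption does not apply)
Corbett School District levy = $836,800 × 0.01439 = $12,041.552

$12,041.55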